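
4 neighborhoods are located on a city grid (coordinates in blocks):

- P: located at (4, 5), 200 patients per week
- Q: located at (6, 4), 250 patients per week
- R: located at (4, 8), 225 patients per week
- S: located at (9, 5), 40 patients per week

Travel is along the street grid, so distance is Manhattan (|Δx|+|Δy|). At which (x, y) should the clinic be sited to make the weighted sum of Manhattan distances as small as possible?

(4, 5)

Manhattan distance separates: Σwᵢ(|x−xᵢ|+|y−yᵢ|) = Σwᵢ|x−xᵢ| + Σwᵢ|y−yᵢ|, so x and y are optimised independently as 1-D weighted medians.
Total weight W = 715; half = 357.5.
x-coordinate, sorted with cumulative weight:
  x=4 (P, w=200) cum 200
  x=4 (R, w=225) cum 425  ← median
  x=6 (Q, w=250) cum 675
  x=9 (S, w=40) cum 715
⇒ x* = 4
y-coordinate, sorted with cumulative weight:
  y=4 (Q, w=250) cum 250
  y=5 (P, w=200) cum 450  ← median
  y=5 (S, w=40) cum 490
  y=8 (R, w=225) cum 715
⇒ y* = 5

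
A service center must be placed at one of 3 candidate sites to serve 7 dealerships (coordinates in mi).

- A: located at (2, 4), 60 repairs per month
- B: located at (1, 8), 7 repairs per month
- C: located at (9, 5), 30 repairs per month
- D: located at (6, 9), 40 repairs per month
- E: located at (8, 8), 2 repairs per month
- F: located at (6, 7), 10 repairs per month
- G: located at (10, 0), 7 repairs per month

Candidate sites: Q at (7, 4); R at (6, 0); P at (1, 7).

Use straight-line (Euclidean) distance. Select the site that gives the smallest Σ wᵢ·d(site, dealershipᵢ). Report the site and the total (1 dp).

Q, total 696.4 mi

Total weighted distance at each candidate:
  Q (7, 4): total = 696.4
  R (6, 0): total = 1054.9
  P (1, 7): total = 803.5
Minimum is at Q with total 696.4 mi.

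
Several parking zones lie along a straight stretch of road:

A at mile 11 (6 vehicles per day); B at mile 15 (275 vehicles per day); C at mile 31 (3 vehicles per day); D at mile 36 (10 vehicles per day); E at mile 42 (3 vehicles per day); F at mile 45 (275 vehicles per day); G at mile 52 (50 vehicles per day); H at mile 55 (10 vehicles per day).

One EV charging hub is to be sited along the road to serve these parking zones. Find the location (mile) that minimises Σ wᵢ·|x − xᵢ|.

x = 45

For a sum of weighted absolute distances on a line, the optimum is the weighted median (not the mean). Total weight W = 632; half-weight = 316.
Sort by position and accumulate weight:
  mile 11 (A, w=6) → cum 6
  mile 15 (B, w=275) → cum 281
  mile 31 (C, w=3) → cum 284
  mile 36 (D, w=10) → cum 294
  mile 42 (E, w=3) → cum 297
  mile 45 (F, w=275) → cum 572  ≥ 316 → median here
  mile 52 (G, w=50) → cum 622
  mile 55 (H, w=10) → cum 632
Optimal location: mile 45.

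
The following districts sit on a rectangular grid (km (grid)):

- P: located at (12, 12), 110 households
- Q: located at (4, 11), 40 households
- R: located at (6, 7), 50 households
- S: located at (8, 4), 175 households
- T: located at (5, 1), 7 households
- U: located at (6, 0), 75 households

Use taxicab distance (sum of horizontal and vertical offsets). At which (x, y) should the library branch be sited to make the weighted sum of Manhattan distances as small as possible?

(8, 4)

Manhattan distance separates: Σwᵢ(|x−xᵢ|+|y−yᵢ|) = Σwᵢ|x−xᵢ| + Σwᵢ|y−yᵢ|, so x and y are optimised independently as 1-D weighted medians.
Total weight W = 457; half = 228.5.
x-coordinate, sorted with cumulative weight:
  x=4 (Q, w=40) cum 40
  x=5 (T, w=7) cum 47
  x=6 (R, w=50) cum 97
  x=6 (U, w=75) cum 172
  x=8 (S, w=175) cum 347  ← median
  x=12 (P, w=110) cum 457
⇒ x* = 8
y-coordinate, sorted with cumulative weight:
  y=0 (U, w=75) cum 75
  y=1 (T, w=7) cum 82
  y=4 (S, w=175) cum 257  ← median
  y=7 (R, w=50) cum 307
  y=11 (Q, w=40) cum 347
  y=12 (P, w=110) cum 457
⇒ y* = 4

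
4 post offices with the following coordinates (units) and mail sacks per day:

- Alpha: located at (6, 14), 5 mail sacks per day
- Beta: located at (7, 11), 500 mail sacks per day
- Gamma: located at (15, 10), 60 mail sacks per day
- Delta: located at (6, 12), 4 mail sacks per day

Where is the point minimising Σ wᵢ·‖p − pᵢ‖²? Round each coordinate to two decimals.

(7.83, 10.93)

The minimiser of Σwᵢ‖p−pᵢ‖² is the weighted centroid p* = (Σwᵢpᵢ)/(Σwᵢ).
Σwᵢ = 569.
Σwᵢxᵢ = 5·6 + 500·7 + 60·15 + 4·6 = 4454.
Σwᵢyᵢ = 5·14 + 500·11 + 60·10 + 4·12 = 6218.
x* = 4454/569 = 7.83, y* = 6218/569 = 10.93.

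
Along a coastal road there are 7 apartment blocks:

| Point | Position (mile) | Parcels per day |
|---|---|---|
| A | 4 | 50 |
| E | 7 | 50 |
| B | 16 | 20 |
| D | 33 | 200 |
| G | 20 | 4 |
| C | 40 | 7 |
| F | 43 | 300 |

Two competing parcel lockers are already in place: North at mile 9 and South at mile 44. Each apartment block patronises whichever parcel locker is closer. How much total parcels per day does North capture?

124

The indifferent point is the midpoint (9+44)/2 = 26.5; apartment blocks left of it (closer to North at 9) go to North, those right go to South.
  A at 4 (w=50) → North
  E at 7 (w=50) → North
  B at 16 (w=20) → North
  G at 20 (w=4) → North
  D at 33 (w=200) → South
  C at 40 (w=7) → South
  F at 43 (w=300) → South
North captures 124; South captures 507.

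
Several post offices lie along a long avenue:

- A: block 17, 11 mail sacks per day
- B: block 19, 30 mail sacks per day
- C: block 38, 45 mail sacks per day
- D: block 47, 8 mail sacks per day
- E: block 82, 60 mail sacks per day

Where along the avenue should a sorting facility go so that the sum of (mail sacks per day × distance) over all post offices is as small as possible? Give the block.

For a sum of weighted absolute distances on a line, the optimum is the weighted median (not the mean). Total weight W = 154; half-weight = 77.
Sort by position and accumulate weight:
  block 17 (A, w=11) → cum 11
  block 19 (B, w=30) → cum 41
  block 38 (C, w=45) → cum 86  ≥ 77 → median here
  block 47 (D, w=8) → cum 94
  block 82 (E, w=60) → cum 154
Optimal location: block 38.

x = 38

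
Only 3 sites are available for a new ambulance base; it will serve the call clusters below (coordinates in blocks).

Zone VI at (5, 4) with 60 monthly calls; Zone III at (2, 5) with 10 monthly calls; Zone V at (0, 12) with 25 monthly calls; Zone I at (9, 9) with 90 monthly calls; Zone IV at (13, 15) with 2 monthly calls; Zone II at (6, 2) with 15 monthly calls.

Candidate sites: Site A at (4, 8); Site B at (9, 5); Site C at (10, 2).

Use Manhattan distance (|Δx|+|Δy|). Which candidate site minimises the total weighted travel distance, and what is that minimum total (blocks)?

Site A, total 1242 blocks

Total weighted distance at each candidate:
  Site A (4, 8): total = 1242
  Site B (9, 5): total = 1248
  Site C (10, 2): total = 1842
Minimum is at Site A with total 1242 blocks.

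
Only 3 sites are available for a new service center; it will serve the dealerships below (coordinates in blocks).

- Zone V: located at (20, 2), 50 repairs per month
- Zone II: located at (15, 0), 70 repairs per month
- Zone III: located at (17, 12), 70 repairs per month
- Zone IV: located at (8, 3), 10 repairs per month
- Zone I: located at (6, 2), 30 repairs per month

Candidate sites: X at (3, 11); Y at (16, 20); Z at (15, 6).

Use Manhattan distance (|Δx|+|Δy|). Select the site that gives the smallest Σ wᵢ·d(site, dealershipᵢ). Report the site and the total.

Z, total 1920 blocks

Total weighted distance at each candidate:
  X (3, 11): total = 4450
  Y (16, 20): total = 4290
  Z (15, 6): total = 1920
Minimum is at Z with total 1920 blocks.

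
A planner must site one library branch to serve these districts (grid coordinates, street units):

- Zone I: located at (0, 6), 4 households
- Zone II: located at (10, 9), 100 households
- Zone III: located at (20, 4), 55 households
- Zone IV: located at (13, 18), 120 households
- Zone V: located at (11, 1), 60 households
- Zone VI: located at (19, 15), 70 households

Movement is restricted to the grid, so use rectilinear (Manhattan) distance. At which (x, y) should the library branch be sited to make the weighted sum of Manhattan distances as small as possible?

Manhattan distance separates: Σwᵢ(|x−xᵢ|+|y−yᵢ|) = Σwᵢ|x−xᵢ| + Σwᵢ|y−yᵢ|, so x and y are optimised independently as 1-D weighted medians.
Total weight W = 409; half = 204.5.
x-coordinate, sorted with cumulative weight:
  x=0 (Zone I, w=4) cum 4
  x=10 (Zone II, w=100) cum 104
  x=11 (Zone V, w=60) cum 164
  x=13 (Zone IV, w=120) cum 284  ← median
  x=19 (Zone VI, w=70) cum 354
  x=20 (Zone III, w=55) cum 409
⇒ x* = 13
y-coordinate, sorted with cumulative weight:
  y=1 (Zone V, w=60) cum 60
  y=4 (Zone III, w=55) cum 115
  y=6 (Zone I, w=4) cum 119
  y=9 (Zone II, w=100) cum 219  ← median
  y=15 (Zone VI, w=70) cum 289
  y=18 (Zone IV, w=120) cum 409
⇒ y* = 9

(13, 9)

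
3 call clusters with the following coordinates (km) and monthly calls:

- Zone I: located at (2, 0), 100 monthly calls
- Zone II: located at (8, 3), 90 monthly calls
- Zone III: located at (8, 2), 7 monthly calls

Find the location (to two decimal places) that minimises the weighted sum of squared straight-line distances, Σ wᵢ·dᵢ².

The minimiser of Σwᵢ‖p−pᵢ‖² is the weighted centroid p* = (Σwᵢpᵢ)/(Σwᵢ).
Σwᵢ = 197.
Σwᵢxᵢ = 100·2 + 90·8 + 7·8 = 976.
Σwᵢyᵢ = 100·0 + 90·3 + 7·2 = 284.
x* = 976/197 = 4.95, y* = 284/197 = 1.44.

(4.95, 1.44)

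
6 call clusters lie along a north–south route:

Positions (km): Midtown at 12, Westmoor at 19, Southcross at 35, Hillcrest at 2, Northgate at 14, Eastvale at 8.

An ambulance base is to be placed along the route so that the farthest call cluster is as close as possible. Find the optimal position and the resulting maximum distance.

location 18.5, max distance 16.5

The 1-center on a line is the midpoint of the two extreme points: leftmost at 2, rightmost at 35.
Optimal location = (2 + 35)/2 = 18.5; maximum distance = (35 − 2)/2 = 16.5.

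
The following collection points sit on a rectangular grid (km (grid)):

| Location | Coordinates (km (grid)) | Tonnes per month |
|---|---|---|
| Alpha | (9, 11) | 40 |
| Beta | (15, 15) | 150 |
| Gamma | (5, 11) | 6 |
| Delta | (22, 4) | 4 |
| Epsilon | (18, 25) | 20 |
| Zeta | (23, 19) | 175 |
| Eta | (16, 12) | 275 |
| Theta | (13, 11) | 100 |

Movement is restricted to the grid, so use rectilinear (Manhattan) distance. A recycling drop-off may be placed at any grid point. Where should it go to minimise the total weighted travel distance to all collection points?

Manhattan distance separates: Σwᵢ(|x−xᵢ|+|y−yᵢ|) = Σwᵢ|x−xᵢ| + Σwᵢ|y−yᵢ|, so x and y are optimised independently as 1-D weighted medians.
Total weight W = 770; half = 385.
x-coordinate, sorted with cumulative weight:
  x=5 (Gamma, w=6) cum 6
  x=9 (Alpha, w=40) cum 46
  x=13 (Theta, w=100) cum 146
  x=15 (Beta, w=150) cum 296
  x=16 (Eta, w=275) cum 571  ← median
  x=18 (Epsilon, w=20) cum 591
  x=22 (Delta, w=4) cum 595
  x=23 (Zeta, w=175) cum 770
⇒ x* = 16
y-coordinate, sorted with cumulative weight:
  y=4 (Delta, w=4) cum 4
  y=11 (Alpha, w=40) cum 44
  y=11 (Gamma, w=6) cum 50
  y=11 (Theta, w=100) cum 150
  y=12 (Eta, w=275) cum 425  ← median
  y=15 (Beta, w=150) cum 575
  y=19 (Zeta, w=175) cum 750
  y=25 (Epsilon, w=20) cum 770
⇒ y* = 12

(16, 12)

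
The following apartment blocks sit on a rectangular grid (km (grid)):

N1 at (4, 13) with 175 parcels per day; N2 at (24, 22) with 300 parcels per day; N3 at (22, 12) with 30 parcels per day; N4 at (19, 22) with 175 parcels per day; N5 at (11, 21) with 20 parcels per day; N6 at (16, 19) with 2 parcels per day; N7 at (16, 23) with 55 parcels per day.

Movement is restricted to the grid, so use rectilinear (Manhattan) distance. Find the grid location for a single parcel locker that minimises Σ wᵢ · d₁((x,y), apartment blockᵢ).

(19, 22)

Manhattan distance separates: Σwᵢ(|x−xᵢ|+|y−yᵢ|) = Σwᵢ|x−xᵢ| + Σwᵢ|y−yᵢ|, so x and y are optimised independently as 1-D weighted medians.
Total weight W = 757; half = 378.5.
x-coordinate, sorted with cumulative weight:
  x=4 (N1, w=175) cum 175
  x=11 (N5, w=20) cum 195
  x=16 (N6, w=2) cum 197
  x=16 (N7, w=55) cum 252
  x=19 (N4, w=175) cum 427  ← median
  x=22 (N3, w=30) cum 457
  x=24 (N2, w=300) cum 757
⇒ x* = 19
y-coordinate, sorted with cumulative weight:
  y=12 (N3, w=30) cum 30
  y=13 (N1, w=175) cum 205
  y=19 (N6, w=2) cum 207
  y=21 (N5, w=20) cum 227
  y=22 (N2, w=300) cum 527  ← median
  y=22 (N4, w=175) cum 702
  y=23 (N7, w=55) cum 757
⇒ y* = 22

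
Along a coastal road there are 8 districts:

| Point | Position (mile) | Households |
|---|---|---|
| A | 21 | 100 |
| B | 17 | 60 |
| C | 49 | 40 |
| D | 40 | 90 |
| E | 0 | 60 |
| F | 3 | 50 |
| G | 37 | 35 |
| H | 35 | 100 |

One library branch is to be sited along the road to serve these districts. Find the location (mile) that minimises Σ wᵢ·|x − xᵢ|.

For a sum of weighted absolute distances on a line, the optimum is the weighted median (not the mean). Total weight W = 535; half-weight = 267.5.
Sort by position and accumulate weight:
  mile 0 (E, w=60) → cum 60
  mile 3 (F, w=50) → cum 110
  mile 17 (B, w=60) → cum 170
  mile 21 (A, w=100) → cum 270  ≥ 267.5 → median here
  mile 35 (H, w=100) → cum 370
  mile 37 (G, w=35) → cum 405
  mile 40 (D, w=90) → cum 495
  mile 49 (C, w=40) → cum 535
Optimal location: mile 21.

x = 21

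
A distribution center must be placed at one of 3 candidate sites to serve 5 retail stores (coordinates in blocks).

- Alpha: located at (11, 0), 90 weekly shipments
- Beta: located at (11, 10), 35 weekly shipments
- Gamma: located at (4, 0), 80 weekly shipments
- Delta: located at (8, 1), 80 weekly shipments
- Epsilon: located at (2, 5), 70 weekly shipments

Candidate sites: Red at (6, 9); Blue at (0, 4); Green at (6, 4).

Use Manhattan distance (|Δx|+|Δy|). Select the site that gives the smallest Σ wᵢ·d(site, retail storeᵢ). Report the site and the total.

Total weighted distance at each candidate:
  Red (6, 9): total = 3710
  Blue (0, 4): total = 3675
  Green (6, 4): total = 2425
Minimum is at Green with total 2425 blocks.

Green, total 2425 blocks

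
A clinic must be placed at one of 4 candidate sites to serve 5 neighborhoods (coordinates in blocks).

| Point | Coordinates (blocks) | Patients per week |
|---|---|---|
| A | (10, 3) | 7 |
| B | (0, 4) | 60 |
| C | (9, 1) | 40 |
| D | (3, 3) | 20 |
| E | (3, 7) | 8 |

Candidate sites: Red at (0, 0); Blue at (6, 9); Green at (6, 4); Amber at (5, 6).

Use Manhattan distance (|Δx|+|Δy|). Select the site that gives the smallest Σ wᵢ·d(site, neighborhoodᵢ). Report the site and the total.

Total weighted distance at each candidate:
  Red (0, 0): total = 931
  Blue (6, 9): total = 1390
  Green (6, 4): total = 763
  Amber (5, 6): total = 960
Minimum is at Green with total 763 blocks.

Green, total 763 blocks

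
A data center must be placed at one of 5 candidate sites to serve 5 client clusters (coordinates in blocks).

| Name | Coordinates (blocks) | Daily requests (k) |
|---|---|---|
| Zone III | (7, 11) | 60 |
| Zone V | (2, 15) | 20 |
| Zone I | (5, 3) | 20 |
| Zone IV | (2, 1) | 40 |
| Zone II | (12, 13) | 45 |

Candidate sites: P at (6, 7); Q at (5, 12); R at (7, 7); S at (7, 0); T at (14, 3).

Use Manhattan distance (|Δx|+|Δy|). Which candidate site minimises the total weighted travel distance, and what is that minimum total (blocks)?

Total weighted distance at each candidate:
  P (6, 7): total = 1580
  Q (5, 12): total = 1400
  R (7, 7): total = 1555
  S (7, 0): total = 2210
  T (14, 3): total = 2660
Minimum is at Q with total 1400 blocks.

Q, total 1400 blocks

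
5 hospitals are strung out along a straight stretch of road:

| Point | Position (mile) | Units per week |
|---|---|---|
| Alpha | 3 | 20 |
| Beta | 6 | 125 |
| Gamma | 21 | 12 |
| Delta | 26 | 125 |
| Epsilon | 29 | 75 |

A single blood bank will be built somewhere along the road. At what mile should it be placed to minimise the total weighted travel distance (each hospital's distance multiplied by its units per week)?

x = 26

For a sum of weighted absolute distances on a line, the optimum is the weighted median (not the mean). Total weight W = 357; half-weight = 178.5.
Sort by position and accumulate weight:
  mile 3 (Alpha, w=20) → cum 20
  mile 6 (Beta, w=125) → cum 145
  mile 21 (Gamma, w=12) → cum 157
  mile 26 (Delta, w=125) → cum 282  ≥ 178.5 → median here
  mile 29 (Epsilon, w=75) → cum 357
Optimal location: mile 26.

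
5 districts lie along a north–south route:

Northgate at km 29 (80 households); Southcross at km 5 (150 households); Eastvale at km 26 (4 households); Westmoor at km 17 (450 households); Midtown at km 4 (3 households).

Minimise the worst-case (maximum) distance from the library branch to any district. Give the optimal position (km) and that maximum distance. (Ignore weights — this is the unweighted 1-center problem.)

The 1-center on a line is the midpoint of the two extreme points: leftmost at 4, rightmost at 29.
Optimal location = (4 + 29)/2 = 16.5; maximum distance = (29 − 4)/2 = 12.5.

location 16.5, max distance 12.5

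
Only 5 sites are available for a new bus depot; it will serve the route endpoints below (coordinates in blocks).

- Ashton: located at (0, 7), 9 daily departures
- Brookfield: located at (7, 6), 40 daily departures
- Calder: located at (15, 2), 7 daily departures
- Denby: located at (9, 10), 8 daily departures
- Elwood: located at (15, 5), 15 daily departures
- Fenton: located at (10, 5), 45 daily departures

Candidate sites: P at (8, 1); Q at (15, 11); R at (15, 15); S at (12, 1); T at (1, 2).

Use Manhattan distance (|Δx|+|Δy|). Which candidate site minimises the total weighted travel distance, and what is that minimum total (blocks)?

P, total 937 blocks

Total weighted distance at each candidate:
  P (8, 1): total = 937
  Q (15, 11): total = 1395
  R (15, 15): total = 1891
  S (12, 1): total = 1061
  T (1, 2): total = 1475
Minimum is at P with total 937 blocks.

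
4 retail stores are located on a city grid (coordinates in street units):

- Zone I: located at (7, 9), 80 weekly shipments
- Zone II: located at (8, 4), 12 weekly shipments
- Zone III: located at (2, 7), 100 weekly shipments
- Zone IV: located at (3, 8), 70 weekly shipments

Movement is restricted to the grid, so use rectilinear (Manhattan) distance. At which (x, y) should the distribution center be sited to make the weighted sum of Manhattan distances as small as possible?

(3, 8)

Manhattan distance separates: Σwᵢ(|x−xᵢ|+|y−yᵢ|) = Σwᵢ|x−xᵢ| + Σwᵢ|y−yᵢ|, so x and y are optimised independently as 1-D weighted medians.
Total weight W = 262; half = 131.
x-coordinate, sorted with cumulative weight:
  x=2 (Zone III, w=100) cum 100
  x=3 (Zone IV, w=70) cum 170  ← median
  x=7 (Zone I, w=80) cum 250
  x=8 (Zone II, w=12) cum 262
⇒ x* = 3
y-coordinate, sorted with cumulative weight:
  y=4 (Zone II, w=12) cum 12
  y=7 (Zone III, w=100) cum 112
  y=8 (Zone IV, w=70) cum 182  ← median
  y=9 (Zone I, w=80) cum 262
⇒ y* = 8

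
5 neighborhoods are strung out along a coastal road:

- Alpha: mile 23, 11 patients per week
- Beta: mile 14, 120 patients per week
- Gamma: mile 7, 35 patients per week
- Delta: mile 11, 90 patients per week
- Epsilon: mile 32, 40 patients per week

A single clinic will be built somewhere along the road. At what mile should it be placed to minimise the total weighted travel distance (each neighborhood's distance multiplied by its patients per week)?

For a sum of weighted absolute distances on a line, the optimum is the weighted median (not the mean). Total weight W = 296; half-weight = 148.
Sort by position and accumulate weight:
  mile 7 (Gamma, w=35) → cum 35
  mile 11 (Delta, w=90) → cum 125
  mile 14 (Beta, w=120) → cum 245  ≥ 148 → median here
  mile 23 (Alpha, w=11) → cum 256
  mile 32 (Epsilon, w=40) → cum 296
Optimal location: mile 14.

x = 14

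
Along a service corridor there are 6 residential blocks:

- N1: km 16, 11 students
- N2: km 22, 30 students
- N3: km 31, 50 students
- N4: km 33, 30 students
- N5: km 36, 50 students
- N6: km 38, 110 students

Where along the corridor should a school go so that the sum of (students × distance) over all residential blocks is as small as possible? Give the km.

x = 36

For a sum of weighted absolute distances on a line, the optimum is the weighted median (not the mean). Total weight W = 281; half-weight = 140.5.
Sort by position and accumulate weight:
  km 16 (N1, w=11) → cum 11
  km 22 (N2, w=30) → cum 41
  km 31 (N3, w=50) → cum 91
  km 33 (N4, w=30) → cum 121
  km 36 (N5, w=50) → cum 171  ≥ 140.5 → median here
  km 38 (N6, w=110) → cum 281
Optimal location: km 36.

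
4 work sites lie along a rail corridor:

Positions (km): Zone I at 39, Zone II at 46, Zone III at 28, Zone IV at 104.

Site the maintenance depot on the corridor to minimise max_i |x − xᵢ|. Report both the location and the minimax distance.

location 66, max distance 38

The 1-center on a line is the midpoint of the two extreme points: leftmost at 28, rightmost at 104.
Optimal location = (28 + 104)/2 = 66; maximum distance = (104 − 28)/2 = 38.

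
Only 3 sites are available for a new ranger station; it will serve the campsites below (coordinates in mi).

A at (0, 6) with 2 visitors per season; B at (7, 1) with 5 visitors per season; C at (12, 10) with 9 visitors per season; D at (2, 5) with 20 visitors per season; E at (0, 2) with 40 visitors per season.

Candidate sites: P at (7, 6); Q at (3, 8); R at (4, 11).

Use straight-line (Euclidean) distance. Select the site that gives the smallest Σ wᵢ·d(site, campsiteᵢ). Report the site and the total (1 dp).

Q, total 462.1 mi

Total weighted distance at each candidate:
  P (7, 6): total = 521.1
  Q (3, 8): total = 462.1
  R (4, 11): total = 658.0
Minimum is at Q with total 462.1 mi.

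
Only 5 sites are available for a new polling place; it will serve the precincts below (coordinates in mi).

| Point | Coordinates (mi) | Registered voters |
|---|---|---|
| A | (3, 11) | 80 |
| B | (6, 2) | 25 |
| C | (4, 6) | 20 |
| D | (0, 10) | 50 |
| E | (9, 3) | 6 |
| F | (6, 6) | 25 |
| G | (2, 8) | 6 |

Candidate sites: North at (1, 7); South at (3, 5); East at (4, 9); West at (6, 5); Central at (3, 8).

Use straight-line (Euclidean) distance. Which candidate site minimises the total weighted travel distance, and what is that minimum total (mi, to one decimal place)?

Total weighted distance at each candidate:
  North (1, 7): total = 945.5
  South (3, 5): total = 1041.9
  East (4, 9): total = 777.5
  West (6, 5): total = 1123.5
  Central (3, 8): total = 775.7
Minimum is at Central with total 775.7 mi.

Central, total 775.7 mi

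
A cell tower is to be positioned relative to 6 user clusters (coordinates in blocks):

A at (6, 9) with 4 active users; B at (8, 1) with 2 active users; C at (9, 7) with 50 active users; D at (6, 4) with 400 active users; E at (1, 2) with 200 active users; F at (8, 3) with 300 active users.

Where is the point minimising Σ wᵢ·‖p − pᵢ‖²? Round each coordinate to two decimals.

The minimiser of Σwᵢ‖p−pᵢ‖² is the weighted centroid p* = (Σwᵢpᵢ)/(Σwᵢ).
Σwᵢ = 956.
Σwᵢxᵢ = 4·6 + 2·8 + 50·9 + 400·6 + 200·1 + 300·8 = 5490.
Σwᵢyᵢ = 4·9 + 2·1 + 50·7 + 400·4 + 200·2 + 300·3 = 3288.
x* = 5490/956 = 5.74, y* = 3288/956 = 3.44.

(5.74, 3.44)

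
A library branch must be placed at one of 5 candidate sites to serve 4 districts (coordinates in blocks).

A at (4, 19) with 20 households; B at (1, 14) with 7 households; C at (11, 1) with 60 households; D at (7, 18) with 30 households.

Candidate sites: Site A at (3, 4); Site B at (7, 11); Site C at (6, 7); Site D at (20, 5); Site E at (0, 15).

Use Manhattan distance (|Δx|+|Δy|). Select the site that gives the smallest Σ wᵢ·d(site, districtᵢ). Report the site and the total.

Site B, total 1333 blocks

Total weighted distance at each candidate:
  Site A (3, 4): total = 1604
  Site B (7, 11): total = 1333
  Site C (6, 7): total = 1384
  Site D (20, 5): total = 2356
  Site E (0, 15): total = 1974
Minimum is at Site B with total 1333 blocks.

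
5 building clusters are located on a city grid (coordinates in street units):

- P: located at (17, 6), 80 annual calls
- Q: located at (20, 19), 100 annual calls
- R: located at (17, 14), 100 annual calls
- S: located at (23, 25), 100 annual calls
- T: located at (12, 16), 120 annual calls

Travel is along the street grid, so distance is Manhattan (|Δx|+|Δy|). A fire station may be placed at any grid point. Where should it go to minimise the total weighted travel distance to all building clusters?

Manhattan distance separates: Σwᵢ(|x−xᵢ|+|y−yᵢ|) = Σwᵢ|x−xᵢ| + Σwᵢ|y−yᵢ|, so x and y are optimised independently as 1-D weighted medians.
Total weight W = 500; half = 250.
x-coordinate, sorted with cumulative weight:
  x=12 (T, w=120) cum 120
  x=17 (P, w=80) cum 200
  x=17 (R, w=100) cum 300  ← median
  x=20 (Q, w=100) cum 400
  x=23 (S, w=100) cum 500
⇒ x* = 17
y-coordinate, sorted with cumulative weight:
  y=6 (P, w=80) cum 80
  y=14 (R, w=100) cum 180
  y=16 (T, w=120) cum 300  ← median
  y=19 (Q, w=100) cum 400
  y=25 (S, w=100) cum 500
⇒ y* = 16

(17, 16)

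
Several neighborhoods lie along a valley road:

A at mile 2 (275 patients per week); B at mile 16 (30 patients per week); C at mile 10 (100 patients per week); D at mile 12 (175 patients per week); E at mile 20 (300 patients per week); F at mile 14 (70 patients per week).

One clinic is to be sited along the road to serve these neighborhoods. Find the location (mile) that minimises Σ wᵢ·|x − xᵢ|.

For a sum of weighted absolute distances on a line, the optimum is the weighted median (not the mean). Total weight W = 950; half-weight = 475.
Sort by position and accumulate weight:
  mile 2 (A, w=275) → cum 275
  mile 10 (C, w=100) → cum 375
  mile 12 (D, w=175) → cum 550  ≥ 475 → median here
  mile 14 (F, w=70) → cum 620
  mile 16 (B, w=30) → cum 650
  mile 20 (E, w=300) → cum 950
Optimal location: mile 12.

x = 12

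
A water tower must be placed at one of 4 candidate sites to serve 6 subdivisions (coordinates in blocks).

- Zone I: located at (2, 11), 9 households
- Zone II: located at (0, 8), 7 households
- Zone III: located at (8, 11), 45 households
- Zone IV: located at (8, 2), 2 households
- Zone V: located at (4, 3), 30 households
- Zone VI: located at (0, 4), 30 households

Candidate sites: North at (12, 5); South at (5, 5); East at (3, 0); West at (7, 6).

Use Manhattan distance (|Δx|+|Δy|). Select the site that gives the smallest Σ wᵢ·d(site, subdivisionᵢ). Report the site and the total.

Total weighted distance at each candidate:
  North (12, 5): total = 1403
  South (5, 5): total = 824
  East (3, 0): total = 1249
  West (7, 6): total = 883
Minimum is at South with total 824 blocks.

South, total 824 blocks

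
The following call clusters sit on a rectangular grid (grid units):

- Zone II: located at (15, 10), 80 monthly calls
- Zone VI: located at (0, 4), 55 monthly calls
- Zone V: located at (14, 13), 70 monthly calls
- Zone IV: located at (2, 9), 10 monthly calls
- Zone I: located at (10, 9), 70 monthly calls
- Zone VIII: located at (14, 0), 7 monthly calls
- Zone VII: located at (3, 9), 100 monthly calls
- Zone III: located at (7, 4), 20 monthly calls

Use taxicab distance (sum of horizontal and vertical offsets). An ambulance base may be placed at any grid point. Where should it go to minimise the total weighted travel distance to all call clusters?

Manhattan distance separates: Σwᵢ(|x−xᵢ|+|y−yᵢ|) = Σwᵢ|x−xᵢ| + Σwᵢ|y−yᵢ|, so x and y are optimised independently as 1-D weighted medians.
Total weight W = 412; half = 206.
x-coordinate, sorted with cumulative weight:
  x=0 (Zone VI, w=55) cum 55
  x=2 (Zone IV, w=10) cum 65
  x=3 (Zone VII, w=100) cum 165
  x=7 (Zone III, w=20) cum 185
  x=10 (Zone I, w=70) cum 255  ← median
  x=14 (Zone V, w=70) cum 325
  x=14 (Zone VIII, w=7) cum 332
  x=15 (Zone II, w=80) cum 412
⇒ x* = 10
y-coordinate, sorted with cumulative weight:
  y=0 (Zone VIII, w=7) cum 7
  y=4 (Zone VI, w=55) cum 62
  y=4 (Zone III, w=20) cum 82
  y=9 (Zone IV, w=10) cum 92
  y=9 (Zone I, w=70) cum 162
  y=9 (Zone VII, w=100) cum 262  ← median
  y=10 (Zone II, w=80) cum 342
  y=13 (Zone V, w=70) cum 412
⇒ y* = 9

(10, 9)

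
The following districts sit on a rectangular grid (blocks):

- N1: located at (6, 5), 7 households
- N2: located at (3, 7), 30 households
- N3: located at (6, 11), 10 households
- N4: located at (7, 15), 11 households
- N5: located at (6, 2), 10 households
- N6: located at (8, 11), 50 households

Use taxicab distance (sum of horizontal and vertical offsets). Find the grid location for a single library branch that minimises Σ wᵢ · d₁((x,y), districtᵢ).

(7, 11)

Manhattan distance separates: Σwᵢ(|x−xᵢ|+|y−yᵢ|) = Σwᵢ|x−xᵢ| + Σwᵢ|y−yᵢ|, so x and y are optimised independently as 1-D weighted medians.
Total weight W = 118; half = 59.
x-coordinate, sorted with cumulative weight:
  x=3 (N2, w=30) cum 30
  x=6 (N1, w=7) cum 37
  x=6 (N3, w=10) cum 47
  x=6 (N5, w=10) cum 57
  x=7 (N4, w=11) cum 68  ← median
  x=8 (N6, w=50) cum 118
⇒ x* = 7
y-coordinate, sorted with cumulative weight:
  y=2 (N5, w=10) cum 10
  y=5 (N1, w=7) cum 17
  y=7 (N2, w=30) cum 47
  y=11 (N3, w=10) cum 57
  y=11 (N6, w=50) cum 107  ← median
  y=15 (N4, w=11) cum 118
⇒ y* = 11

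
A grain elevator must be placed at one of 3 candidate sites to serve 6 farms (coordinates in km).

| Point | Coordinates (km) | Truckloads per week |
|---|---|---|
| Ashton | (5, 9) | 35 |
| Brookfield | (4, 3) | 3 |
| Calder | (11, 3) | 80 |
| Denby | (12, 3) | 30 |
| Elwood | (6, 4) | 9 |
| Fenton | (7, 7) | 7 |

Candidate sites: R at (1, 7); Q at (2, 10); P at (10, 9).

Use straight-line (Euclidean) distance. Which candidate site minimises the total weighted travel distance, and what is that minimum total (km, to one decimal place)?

Total weighted distance at each candidate:
  R (1, 7): total = 1478.8
  Q (2, 10): total = 1516.6
  P (10, 9): total = 959.7
Minimum is at P with total 959.7 km.

P, total 959.7 km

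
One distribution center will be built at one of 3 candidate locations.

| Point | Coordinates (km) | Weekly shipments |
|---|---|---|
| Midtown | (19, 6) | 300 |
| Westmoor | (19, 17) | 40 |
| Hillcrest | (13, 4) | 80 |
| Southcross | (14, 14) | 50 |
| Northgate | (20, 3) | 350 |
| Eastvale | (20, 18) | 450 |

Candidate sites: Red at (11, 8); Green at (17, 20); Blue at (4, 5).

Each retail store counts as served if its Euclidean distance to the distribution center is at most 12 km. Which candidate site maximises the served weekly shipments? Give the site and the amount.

Red, covering 780

Coverage radius r = 12 km; a point is covered iff (Δx)²+(Δy)² ≤ 12² = 144.
  Red (11, 8): covers {Midtown, Hillcrest, Southcross, Northgate} → 780
  Green (17, 20): covers {Westmoor, Southcross, Eastvale} → 540
  Blue (4, 5): covers {Hillcrest} → 80
Maximum coverage at Red: 780 weekly shipments.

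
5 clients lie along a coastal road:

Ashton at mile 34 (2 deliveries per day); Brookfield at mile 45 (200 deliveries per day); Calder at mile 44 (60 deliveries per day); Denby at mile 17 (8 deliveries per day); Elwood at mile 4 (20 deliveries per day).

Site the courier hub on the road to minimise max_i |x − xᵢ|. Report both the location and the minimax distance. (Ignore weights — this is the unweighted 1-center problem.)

location 24.5, max distance 20.5

The 1-center on a line is the midpoint of the two extreme points: leftmost at 4, rightmost at 45.
Optimal location = (4 + 45)/2 = 24.5; maximum distance = (45 − 4)/2 = 20.5.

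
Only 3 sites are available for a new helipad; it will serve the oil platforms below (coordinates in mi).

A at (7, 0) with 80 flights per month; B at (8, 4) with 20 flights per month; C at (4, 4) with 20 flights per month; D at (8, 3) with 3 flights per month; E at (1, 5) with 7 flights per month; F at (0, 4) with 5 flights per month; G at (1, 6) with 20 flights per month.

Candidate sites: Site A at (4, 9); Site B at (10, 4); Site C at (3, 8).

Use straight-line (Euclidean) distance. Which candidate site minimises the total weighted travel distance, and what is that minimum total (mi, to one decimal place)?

Site B, total 864.5 mi

Total weighted distance at each candidate:
  Site A (4, 9): total = 1160.5
  Site B (10, 4): total = 864.5
  Site C (3, 8): total = 1054.1
Minimum is at Site B with total 864.5 mi.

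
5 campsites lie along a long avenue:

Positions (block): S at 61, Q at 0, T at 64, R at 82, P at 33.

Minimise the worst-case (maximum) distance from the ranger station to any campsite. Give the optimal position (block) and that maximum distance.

location 41, max distance 41

The 1-center on a line is the midpoint of the two extreme points: leftmost at 0, rightmost at 82.
Optimal location = (0 + 82)/2 = 41; maximum distance = (82 − 0)/2 = 41.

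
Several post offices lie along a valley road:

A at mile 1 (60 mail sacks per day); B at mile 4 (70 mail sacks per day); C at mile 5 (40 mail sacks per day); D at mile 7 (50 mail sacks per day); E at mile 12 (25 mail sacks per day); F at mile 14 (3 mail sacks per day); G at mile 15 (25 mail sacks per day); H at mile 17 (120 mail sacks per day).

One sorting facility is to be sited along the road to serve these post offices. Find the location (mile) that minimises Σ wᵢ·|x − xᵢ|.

x = 7

For a sum of weighted absolute distances on a line, the optimum is the weighted median (not the mean). Total weight W = 393; half-weight = 196.5.
Sort by position and accumulate weight:
  mile 1 (A, w=60) → cum 60
  mile 4 (B, w=70) → cum 130
  mile 5 (C, w=40) → cum 170
  mile 7 (D, w=50) → cum 220  ≥ 196.5 → median here
  mile 12 (E, w=25) → cum 245
  mile 14 (F, w=3) → cum 248
  mile 15 (G, w=25) → cum 273
  mile 17 (H, w=120) → cum 393
Optimal location: mile 7.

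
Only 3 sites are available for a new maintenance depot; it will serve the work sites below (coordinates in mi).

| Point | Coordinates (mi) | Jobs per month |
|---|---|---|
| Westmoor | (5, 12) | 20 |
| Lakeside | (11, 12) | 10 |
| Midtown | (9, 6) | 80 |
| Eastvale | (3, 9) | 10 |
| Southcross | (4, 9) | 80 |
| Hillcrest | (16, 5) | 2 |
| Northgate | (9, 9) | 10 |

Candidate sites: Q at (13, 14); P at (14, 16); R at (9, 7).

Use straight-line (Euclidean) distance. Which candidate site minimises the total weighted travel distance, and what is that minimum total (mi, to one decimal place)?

R, total 790.5 mi

Total weighted distance at each candidate:
  Q (13, 14): total = 1927.2
  P (14, 16): total = 2356.7
  R (9, 7): total = 790.5
Minimum is at R with total 790.5 mi.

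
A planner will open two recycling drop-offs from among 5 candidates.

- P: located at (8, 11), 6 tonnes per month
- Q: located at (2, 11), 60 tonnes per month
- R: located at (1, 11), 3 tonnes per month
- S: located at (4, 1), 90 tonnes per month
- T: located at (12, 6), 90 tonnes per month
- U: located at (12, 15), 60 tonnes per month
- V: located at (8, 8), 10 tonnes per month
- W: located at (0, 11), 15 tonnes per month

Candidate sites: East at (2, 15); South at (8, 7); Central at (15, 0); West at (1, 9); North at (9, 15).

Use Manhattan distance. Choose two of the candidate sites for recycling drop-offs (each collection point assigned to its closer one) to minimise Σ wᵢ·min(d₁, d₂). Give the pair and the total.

{East, South}, total 2329

Evaluate every pair (each demand assigned to the nearer of the two):
  {East, South}: total = 2329
  {South, West}: total = 2335
  {South, North}: total = 2377
  {West, North}: total = 2591
  {South, Central}: total = 2917
  {East, Central}: total = 3025
  {Central, North}: total = 3071
  {East, North}: total = 3155
  {Central, West}: total = 3185
  {East, West}: total = 3215
Best pair: {East, South} with total 2329.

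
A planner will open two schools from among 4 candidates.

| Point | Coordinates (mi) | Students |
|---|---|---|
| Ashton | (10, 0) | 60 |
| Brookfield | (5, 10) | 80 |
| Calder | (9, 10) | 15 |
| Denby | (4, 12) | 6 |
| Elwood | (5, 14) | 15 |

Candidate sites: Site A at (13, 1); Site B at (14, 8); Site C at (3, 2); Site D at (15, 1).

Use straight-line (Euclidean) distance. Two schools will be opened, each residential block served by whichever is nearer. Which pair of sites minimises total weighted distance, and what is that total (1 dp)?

Evaluate every pair (each demand assigned to the nearer of the two):
  {Site A, Site B}: total = 1234.9
  {Site A, Site C}: total = 1239.9
  {Site B, Site D}: total = 1351.2
  {Site C, Site D}: total = 1358.4
  {Site B, Site C}: total = 1399.8
  {Site A, Site D}: total = 1615.0
Best pair: {Site A, Site B} with total 1234.9.

{Site A, Site B}, total 1234.9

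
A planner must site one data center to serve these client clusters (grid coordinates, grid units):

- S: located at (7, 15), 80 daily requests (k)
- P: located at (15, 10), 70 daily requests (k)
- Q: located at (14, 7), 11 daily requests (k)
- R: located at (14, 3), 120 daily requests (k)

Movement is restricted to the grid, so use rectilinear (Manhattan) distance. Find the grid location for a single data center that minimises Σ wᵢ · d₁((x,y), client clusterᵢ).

(14, 10)

Manhattan distance separates: Σwᵢ(|x−xᵢ|+|y−yᵢ|) = Σwᵢ|x−xᵢ| + Σwᵢ|y−yᵢ|, so x and y are optimised independently as 1-D weighted medians.
Total weight W = 281; half = 140.5.
x-coordinate, sorted with cumulative weight:
  x=7 (S, w=80) cum 80
  x=14 (Q, w=11) cum 91
  x=14 (R, w=120) cum 211  ← median
  x=15 (P, w=70) cum 281
⇒ x* = 14
y-coordinate, sorted with cumulative weight:
  y=3 (R, w=120) cum 120
  y=7 (Q, w=11) cum 131
  y=10 (P, w=70) cum 201  ← median
  y=15 (S, w=80) cum 281
⇒ y* = 10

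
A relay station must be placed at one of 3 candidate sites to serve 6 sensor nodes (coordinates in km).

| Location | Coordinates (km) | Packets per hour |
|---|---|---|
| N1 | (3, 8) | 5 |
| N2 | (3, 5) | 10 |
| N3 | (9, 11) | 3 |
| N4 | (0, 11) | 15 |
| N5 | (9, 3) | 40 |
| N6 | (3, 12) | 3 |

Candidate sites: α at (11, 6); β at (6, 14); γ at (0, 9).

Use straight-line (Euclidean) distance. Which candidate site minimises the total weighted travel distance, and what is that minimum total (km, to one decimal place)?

Total weighted distance at each candidate:
  α (11, 6): total = 493.5
  β (6, 14): total = 708.6
  γ (0, 9): total = 568.9
Minimum is at α with total 493.5 km.

α, total 493.5 km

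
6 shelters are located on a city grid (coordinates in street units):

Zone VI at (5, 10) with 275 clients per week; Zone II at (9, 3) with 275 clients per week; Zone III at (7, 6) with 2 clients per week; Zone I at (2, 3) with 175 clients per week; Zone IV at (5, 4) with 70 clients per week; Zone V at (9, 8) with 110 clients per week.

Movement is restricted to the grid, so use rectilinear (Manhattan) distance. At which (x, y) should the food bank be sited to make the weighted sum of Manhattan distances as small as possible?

Manhattan distance separates: Σwᵢ(|x−xᵢ|+|y−yᵢ|) = Σwᵢ|x−xᵢ| + Σwᵢ|y−yᵢ|, so x and y are optimised independently as 1-D weighted medians.
Total weight W = 907; half = 453.5.
x-coordinate, sorted with cumulative weight:
  x=2 (Zone I, w=175) cum 175
  x=5 (Zone VI, w=275) cum 450
  x=5 (Zone IV, w=70) cum 520  ← median
  x=7 (Zone III, w=2) cum 522
  x=9 (Zone II, w=275) cum 797
  x=9 (Zone V, w=110) cum 907
⇒ x* = 5
y-coordinate, sorted with cumulative weight:
  y=3 (Zone II, w=275) cum 275
  y=3 (Zone I, w=175) cum 450
  y=4 (Zone IV, w=70) cum 520  ← median
  y=6 (Zone III, w=2) cum 522
  y=8 (Zone V, w=110) cum 632
  y=10 (Zone VI, w=275) cum 907
⇒ y* = 4

(5, 4)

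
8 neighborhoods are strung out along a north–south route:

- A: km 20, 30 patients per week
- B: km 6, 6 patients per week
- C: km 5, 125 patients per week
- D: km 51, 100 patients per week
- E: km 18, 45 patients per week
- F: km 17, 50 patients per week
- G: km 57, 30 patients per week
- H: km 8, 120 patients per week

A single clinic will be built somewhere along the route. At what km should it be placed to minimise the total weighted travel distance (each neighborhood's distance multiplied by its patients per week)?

x = 17

For a sum of weighted absolute distances on a line, the optimum is the weighted median (not the mean). Total weight W = 506; half-weight = 253.
Sort by position and accumulate weight:
  km 5 (C, w=125) → cum 125
  km 6 (B, w=6) → cum 131
  km 8 (H, w=120) → cum 251
  km 17 (F, w=50) → cum 301  ≥ 253 → median here
  km 18 (E, w=45) → cum 346
  km 20 (A, w=30) → cum 376
  km 51 (D, w=100) → cum 476
  km 57 (G, w=30) → cum 506
Optimal location: km 17.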